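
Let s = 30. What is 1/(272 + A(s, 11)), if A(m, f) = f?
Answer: 1/283 ≈ 0.0035336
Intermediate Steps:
1/(272 + A(s, 11)) = 1/(272 + 11) = 1/283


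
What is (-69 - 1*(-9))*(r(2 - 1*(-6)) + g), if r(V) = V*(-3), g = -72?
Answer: 5760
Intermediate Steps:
r(V) = -3*V
(-69 - 1*(-9))*(r(2 - 1*(-6)) + g) = (-69 - 1*(-9))*(-3*(2 - 1*(-6)) - 72) = (-69 + 9)*(-3*(2 + 6) - 72) = -60*(-3*8 - 72) = -60*(-24 - 72) = -60*(-96) = 5760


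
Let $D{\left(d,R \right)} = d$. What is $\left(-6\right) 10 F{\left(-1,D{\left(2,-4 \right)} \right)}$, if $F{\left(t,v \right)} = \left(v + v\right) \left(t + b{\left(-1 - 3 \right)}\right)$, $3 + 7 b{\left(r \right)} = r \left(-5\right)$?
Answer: $- \frac{2400}{7} \approx -342.86$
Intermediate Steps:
$b{\left(r \right)} = - \frac{3}{7} - \frac{5 r}{7}$ ($b{\left(r \right)} = - \frac{3}{7} + \frac{r \left(-5\right)}{7} = - \frac{3}{7} + \frac{\left(-5\right) r}{7} = - \frac{3}{7} - \frac{5 r}{7}$)
$F{\left(t,v \right)} = 2 v \left(\frac{17}{7} + t\right)$ ($F{\left(t,v \right)} = \left(v + v\right) \left(t - \left(\frac{3}{7} + \frac{5 \left(-1 - 3\right)}{7}\right)\right) = 2 v \left(t - - \frac{17}{7}\right) = 2 v \left(t + \left(- \frac{3}{7} + \frac{20}{7}\right)\right) = 2 v \left(t + \frac{17}{7}\right) = 2 v \left(\frac{17}{7} + t\right)$)
$\left(-6\right) 10 F{\left(-1,D{\left(2,-4 \right)} \right)} = \left(-6\right) 10 \cdot \frac{2}{7} \cdot 2 \left(17 + 7 \left(-1\right)\right) = - 60 \cdot \frac{2}{7} \cdot 2 \left(17 - 7\right) = - 60 \cdot \frac{2}{7} \cdot 2 \cdot 10 = \left(-60\right) \frac{40}{7} = - \frac{2400}{7}$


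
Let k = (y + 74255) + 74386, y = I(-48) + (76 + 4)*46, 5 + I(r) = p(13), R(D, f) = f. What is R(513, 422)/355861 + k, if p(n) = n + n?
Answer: 54212576884/355861 ≈ 1.5234e+5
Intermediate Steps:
p(n) = 2*n
I(r) = 21 (I(r) = -5 + 2*13 = -5 + 26 = 21)
y = 3701 (y = 21 + (76 + 4)*46 = 21 + 80*46 = 21 + 3680 = 3701)
k = 152342 (k = (3701 + 74255) + 74386 = 77956 + 74386 = 152342)
R(513, 422)/355861 + k = 422/355861 + 152342 = 54212576884/355861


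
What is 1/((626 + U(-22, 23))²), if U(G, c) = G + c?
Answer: 1/393129 ≈ 2.5437e-6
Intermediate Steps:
1/((626 + U(-22, 23))²) = 1/((626 + (-22 + 23))²) = 1/((626 + 1)²) = 1/(627²) = 1/393129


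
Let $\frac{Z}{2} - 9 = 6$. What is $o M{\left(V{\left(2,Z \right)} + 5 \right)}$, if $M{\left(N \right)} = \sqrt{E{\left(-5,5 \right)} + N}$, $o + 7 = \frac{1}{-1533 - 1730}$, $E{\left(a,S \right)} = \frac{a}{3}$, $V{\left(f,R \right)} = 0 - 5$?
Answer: $- \frac{7614 i \sqrt{15}}{3263} \approx - 9.0374 i$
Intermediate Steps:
$Z = 30$ ($Z = 18 + 2 \cdot 6 = 18 + 12 = 30$)
$V{\left(f,R \right)} = -5$ ($V{\left(f,R \right)} = 0 - 5 = -5$)
$E{\left(a,S \right)} = \frac{a}{3}$ ($E{\left(a,S \right)} = a \frac{1}{3} = \frac{a}{3}$)
$o = - \frac{22842}{3263}$ ($o = -7 + \frac{1}{-1533 - 1730} = -7 + \frac{1}{-3263} = -7 - \frac{1}{3263} = - \frac{22842}{3263} \approx -7.0003$)
$M{\left(N \right)} = \sqrt{- \frac{5}{3} + N}$ ($M{\left(N \right)} = \sqrt{\frac{1}{3} \left(-5\right) + N} = \sqrt{- \frac{5}{3} + N}$)
$o M{\left(V{\left(2,Z \right)} + 5 \right)} = - \frac{22842 \frac{\sqrt{-15 + 9 \left(-5 + 5\right)}}{3}}{3263} = - \frac{22842 \frac{\sqrt{-15 + 9 \cdot 0}}{3}}{3263} = - \frac{22842 \frac{\sqrt{-15 + 0}}{3}}{3263} = - \frac{22842 \frac{\sqrt{-15}}{3}}{3263} = - \frac{22842 \frac{i \sqrt{15}}{3}}{3263} = - \frac{7614 i \sqrt{15}}{3263}$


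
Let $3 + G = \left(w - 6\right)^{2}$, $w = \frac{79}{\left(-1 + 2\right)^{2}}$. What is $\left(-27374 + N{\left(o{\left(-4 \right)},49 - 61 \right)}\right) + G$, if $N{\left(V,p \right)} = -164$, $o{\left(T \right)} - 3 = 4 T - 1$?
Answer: $-22212$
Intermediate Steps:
$w = 79$ ($w = \frac{79}{1^{2}} = \frac{79}{1} = 79 \cdot 1 = 79$)
$o{\left(T \right)} = 2 + 4 T$ ($o{\left(T \right)} = 3 + \left(4 T - 1\right) = 3 + \left(-1 + 4 T\right) = 2 + 4 T$)
$G = 5326$ ($G = -3 + \left(79 - 6\right)^{2} = -3 + 73^{2} = -3 + 5329 = 5326$)
$\left(-27374 + N{\left(o{\left(-4 \right)},49 - 61 \right)}\right) + G = \left(-27374 - 164\right) + 5326 = -27538 + 5326 = -22212$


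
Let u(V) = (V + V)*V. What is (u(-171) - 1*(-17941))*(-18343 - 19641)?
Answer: -2902851232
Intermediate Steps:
u(V) = 2*V**2 (u(V) = (2*V)*V = 2*V**2)
(u(-171) - 1*(-17941))*(-18343 - 19641) = (2*(-171)**2 - 1*(-17941))*(-18343 - 19641) = (2*29241 + 17941)*(-37984) = (58482 + 17941)*(-37984) = 76423*(-37984) = -2902851232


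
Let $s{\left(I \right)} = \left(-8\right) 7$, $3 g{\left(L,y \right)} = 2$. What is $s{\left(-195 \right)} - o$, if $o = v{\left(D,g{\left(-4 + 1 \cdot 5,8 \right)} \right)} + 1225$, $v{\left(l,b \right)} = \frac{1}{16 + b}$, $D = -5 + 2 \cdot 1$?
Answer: $- \frac{64053}{50} \approx -1281.1$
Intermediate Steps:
$g{\left(L,y \right)} = \frac{2}{3}$ ($g{\left(L,y \right)} = \frac{1}{3} \cdot 2 = \frac{2}{3}$)
$s{\left(I \right)} = -56$
$D = -3$ ($D = -5 + 2 = -3$)
$o = \frac{61253}{50}$ ($o = \frac{1}{16 + \frac{2}{3}} + 1225 = \frac{1}{\frac{50}{3}} + 1225 = \frac{3}{50} + 1225 = \frac{61253}{50} \approx 1225.1$)
$s{\left(-195 \right)} - o = -56 - \frac{61253}{50} = - \frac{64053}{50}$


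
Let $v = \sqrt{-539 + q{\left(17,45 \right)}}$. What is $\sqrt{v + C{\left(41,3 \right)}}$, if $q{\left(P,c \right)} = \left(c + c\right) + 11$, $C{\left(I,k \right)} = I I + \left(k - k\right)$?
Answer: $\sqrt{1681 + i \sqrt{438}} \approx 41.001 + 0.2552 i$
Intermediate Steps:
$C{\left(I,k \right)} = I^{2}$ ($C{\left(I,k \right)} = I^{2} + 0 = I^{2}$)
$q{\left(P,c \right)} = 11 + 2 c$ ($q{\left(P,c \right)} = 2 c + 11 = 11 + 2 c$)
$v = i \sqrt{438}$ ($v = \sqrt{-539 + \left(11 + 2 \cdot 45\right)} = \sqrt{-539 + \left(11 + 90\right)} = \sqrt{-539 + 101} = \sqrt{-438} = i \sqrt{438} \approx 20.928 i$)
$\sqrt{v + C{\left(41,3 \right)}} = \sqrt{i \sqrt{438} + 41^{2}} = \sqrt{i \sqrt{438} + 1681} = \sqrt{1681 + i \sqrt{438}}$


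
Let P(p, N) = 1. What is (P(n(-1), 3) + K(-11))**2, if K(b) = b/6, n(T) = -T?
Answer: 25/36 ≈ 0.69444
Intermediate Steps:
K(b) = b/6 (K(b) = b*(1/6) = b/6)
(P(n(-1), 3) + K(-11))**2 = (1 + (1/6)*(-11))**2 = (1 - 11/6)**2 = (-5/6)**2 = 25/36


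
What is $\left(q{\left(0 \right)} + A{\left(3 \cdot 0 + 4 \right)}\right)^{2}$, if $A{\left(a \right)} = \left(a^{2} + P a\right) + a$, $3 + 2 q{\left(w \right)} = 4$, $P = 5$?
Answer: $\frac{6561}{4} \approx 1640.3$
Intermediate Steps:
$q{\left(w \right)} = \frac{1}{2}$ ($q{\left(w \right)} = - \frac{3}{2} + \frac{1}{2} \cdot 4 = - \frac{3}{2} + 2 = \frac{1}{2}$)
$A{\left(a \right)} = a^{2} + 6 a$ ($A{\left(a \right)} = \left(a^{2} + 5 a\right) + a = a^{2} + 6 a$)
$\left(q{\left(0 \right)} + A{\left(3 \cdot 0 + 4 \right)}\right)^{2} = \left(\frac{1}{2} + \left(3 \cdot 0 + 4\right) \left(6 + \left(3 \cdot 0 + 4\right)\right)\right)^{2} = \left(\frac{1}{2} + \left(0 + 4\right) \left(6 + \left(0 + 4\right)\right)\right)^{2} = \left(\frac{1}{2} + 4 \left(6 + 4\right)\right)^{2} = \left(\frac{1}{2} + 4 \cdot 10\right)^{2} = \left(\frac{1}{2} + 40\right)^{2} = \left(\frac{81}{2}\right)^{2} = \frac{6561}{4}$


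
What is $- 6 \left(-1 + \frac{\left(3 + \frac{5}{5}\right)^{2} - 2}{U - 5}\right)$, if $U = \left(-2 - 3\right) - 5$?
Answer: $\frac{58}{5} \approx 11.6$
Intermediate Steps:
$U = -10$ ($U = -5 - 5 = -10$)
$- 6 \left(-1 + \frac{\left(3 + \frac{5}{5}\right)^{2} - 2}{U - 5}\right) = - 6 \left(-1 + \frac{\left(3 + \frac{5}{5}\right)^{2} - 2}{-10 - 5}\right) = - 6 \left(-1 + \frac{\left(3 + 5 \cdot \frac{1}{5}\right)^{2} - 2}{-15}\right) = - 6 \left(-1 + \left(\left(3 + 1\right)^{2} - 2\right) \left(- \frac{1}{15}\right)\right) = - 6 \left(-1 + \left(4^{2} - 2\right) \left(- \frac{1}{15}\right)\right) = - 6 \left(-1 + \left(16 - 2\right) \left(- \frac{1}{15}\right)\right) = - 6 \left(-1 + 14 \left(- \frac{1}{15}\right)\right) = - 6 \left(-1 - \frac{14}{15}\right) = \left(-6\right) \left(- \frac{29}{15}\right) = \frac{58}{5}$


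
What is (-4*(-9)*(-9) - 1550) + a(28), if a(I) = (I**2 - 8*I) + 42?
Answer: -1272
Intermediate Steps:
a(I) = 42 + I**2 - 8*I
(-4*(-9)*(-9) - 1550) + a(28) = (-4*(-9)*(-9) - 1550) + (42 + 28**2 - 8*28) = (36*(-9) - 1550) + (42 + 784 - 224) = (-324 - 1550) + 602 = -1874 + 602 = -1272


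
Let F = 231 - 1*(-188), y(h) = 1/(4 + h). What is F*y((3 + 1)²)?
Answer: 419/20 ≈ 20.950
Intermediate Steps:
F = 419 (F = 231 + 188 = 419)
F*y((3 + 1)²) = 419/(4 + (3 + 1)²) = 419/(4 + 4²) = 419/(4 + 16) = 419/20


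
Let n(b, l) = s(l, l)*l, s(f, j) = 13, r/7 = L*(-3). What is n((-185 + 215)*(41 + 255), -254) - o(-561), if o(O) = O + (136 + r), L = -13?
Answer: -3150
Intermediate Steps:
r = 273 (r = 7*(-13*(-3)) = 7*39 = 273)
o(O) = 409 + O (o(O) = O + (136 + 273) = O + 409 = 409 + O)
n(b, l) = 13*l
n((-185 + 215)*(41 + 255), -254) - o(-561) = 13*(-254) - (409 - 561) = -3302 - 1*(-152) = -3302 + 152 = -3150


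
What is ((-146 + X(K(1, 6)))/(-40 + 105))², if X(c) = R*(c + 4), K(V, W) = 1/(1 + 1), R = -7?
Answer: 5041/676 ≈ 7.4571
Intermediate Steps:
K(V, W) = ½ (K(V, W) = 1/2 = ½)
X(c) = -28 - 7*c (X(c) = -7*(c + 4) = -7*(4 + c) = -28 - 7*c)
((-146 + X(K(1, 6)))/(-40 + 105))² = ((-146 + (-28 - 7*½))/(-40 + 105))² = ((-146 + (-28 - 7/2))/65)² = ((-146 - 63/2)*(1/65))² = (-355/2*1/65)² = (-71/26)² = 5041/676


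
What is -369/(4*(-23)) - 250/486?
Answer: 78167/22356 ≈ 3.4965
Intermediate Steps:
-369/(4*(-23)) - 250/486 = -369/(-92) - 250*1/486 = -369*(-1/92) - 125/243 = 369/92 - 125/243 = 78167/22356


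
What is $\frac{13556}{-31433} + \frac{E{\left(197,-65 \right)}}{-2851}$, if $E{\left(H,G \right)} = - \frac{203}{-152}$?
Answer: $- \frac{5880900611}{13621553416} \approx -0.43174$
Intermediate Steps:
$E{\left(H,G \right)} = \frac{203}{152}$ ($E{\left(H,G \right)} = \left(-203\right) \left(- \frac{1}{152}\right) = \frac{203}{152}$)
$\frac{13556}{-31433} + \frac{E{\left(197,-65 \right)}}{-2851} = \frac{13556}{-31433} + \frac{203}{152 \left(-2851\right)} = 13556 \left(- \frac{1}{31433}\right) + \frac{203}{152} \left(- \frac{1}{2851}\right) = - \frac{13556}{31433} - \frac{203}{433352} = - \frac{5880900611}{13621553416}$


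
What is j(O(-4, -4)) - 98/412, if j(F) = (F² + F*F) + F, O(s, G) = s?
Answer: 5719/206 ≈ 27.762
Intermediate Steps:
j(F) = F + 2*F² (j(F) = (F² + F²) + F = 2*F² + F = F + 2*F²)
j(O(-4, -4)) - 98/412 = -4*(1 + 2*(-4)) - 98/412 = -4*(1 - 8) - 98*1/412 = -4*(-7) - 49/206 = 28 - 49/206 = 5719/206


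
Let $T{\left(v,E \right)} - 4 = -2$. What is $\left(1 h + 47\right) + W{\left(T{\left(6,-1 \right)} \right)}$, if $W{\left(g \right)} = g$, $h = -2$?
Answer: $47$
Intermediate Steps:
$T{\left(v,E \right)} = 2$ ($T{\left(v,E \right)} = 4 - 2 = 2$)
$\left(1 h + 47\right) + W{\left(T{\left(6,-1 \right)} \right)} = \left(1 \left(-2\right) + 47\right) + 2 = \left(-2 + 47\right) + 2 = 45 + 2 = 47$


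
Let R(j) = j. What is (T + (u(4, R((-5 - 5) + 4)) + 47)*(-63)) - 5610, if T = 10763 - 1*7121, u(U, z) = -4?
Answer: -4677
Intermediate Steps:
T = 3642 (T = 10763 - 7121 = 3642)
(T + (u(4, R((-5 - 5) + 4)) + 47)*(-63)) - 5610 = (3642 + (-4 + 47)*(-63)) - 5610 = (3642 + 43*(-63)) - 5610 = (3642 - 2709) - 5610 = 933 - 5610 = -4677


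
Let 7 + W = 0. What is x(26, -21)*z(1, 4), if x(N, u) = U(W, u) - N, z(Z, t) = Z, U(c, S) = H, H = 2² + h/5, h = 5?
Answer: -21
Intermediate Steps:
W = -7 (W = -7 + 0 = -7)
H = 5 (H = 2² + 5/5 = 4 + 5*(⅕) = 4 + 1 = 5)
U(c, S) = 5
x(N, u) = 5 - N
x(26, -21)*z(1, 4) = (5 - 1*26)*1 = (5 - 26)*1 = -21*1 = -21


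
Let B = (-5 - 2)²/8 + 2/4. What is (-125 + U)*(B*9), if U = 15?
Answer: -26235/4 ≈ -6558.8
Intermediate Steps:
B = 53/8 (B = (-7)²*(⅛) + 2*(¼) = 49*(⅛) + ½ = 49/8 + ½ = 53/8 ≈ 6.6250)
(-125 + U)*(B*9) = (-125 + 15)*((53/8)*9) = -110*477/8 = -26235/4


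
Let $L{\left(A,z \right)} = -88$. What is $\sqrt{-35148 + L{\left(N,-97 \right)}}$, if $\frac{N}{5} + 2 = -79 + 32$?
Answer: $2 i \sqrt{8809} \approx 187.71 i$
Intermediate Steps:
$N = -245$ ($N = -10 + 5 \left(-79 + 32\right) = -10 + 5 \left(-47\right) = -10 - 235 = -245$)
$\sqrt{-35148 + L{\left(N,-97 \right)}} = \sqrt{-35148 - 88} = \sqrt{-35236} = 2 i \sqrt{8809}$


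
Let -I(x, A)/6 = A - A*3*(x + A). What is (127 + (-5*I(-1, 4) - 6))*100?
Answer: -83900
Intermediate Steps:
I(x, A) = -6*A + 18*A*(A + x) (I(x, A) = -6*(A - A*3*(x + A)) = -6*(A - 3*A*(A + x)) = -6*A + 18*A*(A + x))
(127 + (-5*I(-1, 4) - 6))*100 = (127 + (-30*4*(-1 + 3*4 + 3*(-1)) - 6))*100 = (127 + (-30*4*(-1 + 12 - 3) - 6))*100 = (127 + (-30*4*8 - 6))*100 = (127 + (-5*192 - 6))*100 = (127 + (-960 - 6))*100 = (127 - 966)*100 = -839*100 = -83900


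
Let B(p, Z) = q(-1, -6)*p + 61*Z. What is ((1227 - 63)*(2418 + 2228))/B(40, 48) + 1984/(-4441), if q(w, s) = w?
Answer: 3001368689/1603201 ≈ 1872.1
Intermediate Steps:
B(p, Z) = -p + 61*Z
((1227 - 63)*(2418 + 2228))/B(40, 48) + 1984/(-4441) = ((1227 - 63)*(2418 + 2228))/(-1*40 + 61*48) + 1984/(-4441) = (1164*4646)/(-40 + 2928) + 1984*(-1/4441) = 5407944/2888 - 1984/4441 = 5407944*(1/2888) - 1984/4441 = 675993/361 - 1984/4441 = 3001368689/1603201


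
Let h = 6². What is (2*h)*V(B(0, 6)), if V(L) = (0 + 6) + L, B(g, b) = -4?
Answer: 144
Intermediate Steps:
h = 36
V(L) = 6 + L
(2*h)*V(B(0, 6)) = (2*36)*(6 - 4) = 72*2 = 144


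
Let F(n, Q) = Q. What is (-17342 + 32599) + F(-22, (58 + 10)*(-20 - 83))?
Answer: 8253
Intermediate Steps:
(-17342 + 32599) + F(-22, (58 + 10)*(-20 - 83)) = (-17342 + 32599) + (58 + 10)*(-20 - 83) = 15257 + 68*(-103) = 15257 - 7004 = 8253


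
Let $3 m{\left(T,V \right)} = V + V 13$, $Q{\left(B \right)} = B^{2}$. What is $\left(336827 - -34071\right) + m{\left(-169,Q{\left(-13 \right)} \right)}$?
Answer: $\frac{1115060}{3} \approx 3.7169 \cdot 10^{5}$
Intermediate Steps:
$m{\left(T,V \right)} = \frac{14 V}{3}$ ($m{\left(T,V \right)} = \frac{V + V 13}{3} = \frac{V + 13 V}{3} = \frac{14 V}{3}$)
$\left(336827 - -34071\right) + m{\left(-169,Q{\left(-13 \right)} \right)} = \left(336827 - -34071\right) + \frac{14 \left(-13\right)^{2}}{3} = \left(336827 + 34071\right) + \frac{14}{3} \cdot 169 = 370898 + \frac{2366}{3} = \frac{1115060}{3}$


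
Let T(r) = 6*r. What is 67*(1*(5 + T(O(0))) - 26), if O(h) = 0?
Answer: -1407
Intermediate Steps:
67*(1*(5 + T(O(0))) - 26) = 67*(1*(5 + 6*0) - 26) = 67*(1*(5 + 0) - 26) = 67*(1*5 - 26) = 67*(5 - 26) = 67*(-21) = -1407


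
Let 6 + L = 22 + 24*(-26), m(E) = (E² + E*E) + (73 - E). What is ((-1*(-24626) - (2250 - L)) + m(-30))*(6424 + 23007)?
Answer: 696661201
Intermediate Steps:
m(E) = 73 - E + 2*E² (m(E) = (E² + E²) + (73 - E) = 2*E² + (73 - E) = 73 - E + 2*E²)
L = -608 (L = -6 + (22 + 24*(-26)) = -6 + (22 - 624) = -6 - 602 = -608)
((-1*(-24626) - (2250 - L)) + m(-30))*(6424 + 23007) = ((-1*(-24626) - (2250 - 1*(-608))) + (73 - 1*(-30) + 2*(-30)²))*(6424 + 23007) = ((24626 - (2250 + 608)) + (73 + 30 + 2*900))*29431 = ((24626 - 1*2858) + (73 + 30 + 1800))*29431 = ((24626 - 2858) + 1903)*29431 = (21768 + 1903)*29431 = 23671*29431 = 696661201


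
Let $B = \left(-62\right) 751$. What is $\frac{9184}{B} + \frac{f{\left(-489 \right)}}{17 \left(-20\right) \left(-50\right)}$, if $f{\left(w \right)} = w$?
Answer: $- \frac{89448409}{395777000} \approx -0.22601$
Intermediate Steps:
$B = -46562$
$\frac{9184}{B} + \frac{f{\left(-489 \right)}}{17 \left(-20\right) \left(-50\right)} = \frac{9184}{-46562} - \frac{489}{17 \left(-20\right) \left(-50\right)} = 9184 \left(- \frac{1}{46562}\right) - \frac{489}{\left(-340\right) \left(-50\right)} = - \frac{4592}{23281} - \frac{489}{17000} = - \frac{89448409}{395777000}$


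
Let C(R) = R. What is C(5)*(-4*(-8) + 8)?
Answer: 200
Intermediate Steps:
C(5)*(-4*(-8) + 8) = 5*(-4*(-8) + 8) = 5*(32 + 8) = 5*40 = 200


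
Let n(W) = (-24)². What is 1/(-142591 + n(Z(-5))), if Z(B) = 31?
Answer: -1/142015 ≈ -7.0415e-6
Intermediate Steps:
n(W) = 576
1/(-142591 + n(Z(-5))) = 1/(-142591 + 576) = 1/(-142015) = -1/142015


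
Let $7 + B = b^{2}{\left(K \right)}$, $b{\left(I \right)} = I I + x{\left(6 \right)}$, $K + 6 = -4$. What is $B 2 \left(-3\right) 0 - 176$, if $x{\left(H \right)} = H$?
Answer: $-176$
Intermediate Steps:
$K = -10$ ($K = -6 - 4 = -10$)
$b{\left(I \right)} = 6 + I^{2}$ ($b{\left(I \right)} = I I + 6 = I^{2} + 6 = 6 + I^{2}$)
$B = 11229$ ($B = -7 + \left(6 + \left(-10\right)^{2}\right)^{2} = -7 + \left(6 + 100\right)^{2} = -7 + 106^{2} = -7 + 11236 = 11229$)
$B 2 \left(-3\right) 0 - 176 = 11229 \cdot 2 \left(-3\right) 0 - 176 = 11229 \left(\left(-6\right) 0\right) - 176 = 11229 \cdot 0 - 176 = 0 - 176 = -176$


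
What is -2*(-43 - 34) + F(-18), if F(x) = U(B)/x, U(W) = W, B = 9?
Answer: 307/2 ≈ 153.50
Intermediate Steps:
F(x) = 9/x
-2*(-43 - 34) + F(-18) = -2*(-43 - 34) + 9/(-18) = -2*(-77) + 9*(-1/18) = 154 - ½ = 307/2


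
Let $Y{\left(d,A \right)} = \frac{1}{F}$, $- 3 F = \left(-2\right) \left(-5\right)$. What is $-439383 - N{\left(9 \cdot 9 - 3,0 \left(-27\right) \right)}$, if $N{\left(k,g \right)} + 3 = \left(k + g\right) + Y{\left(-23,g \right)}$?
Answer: $- \frac{4394577}{10} \approx -4.3946 \cdot 10^{5}$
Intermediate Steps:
$F = - \frac{10}{3}$ ($F = - \frac{\left(-2\right) \left(-5\right)}{3} = \left(- \frac{1}{3}\right) 10 = - \frac{10}{3} \approx -3.3333$)
$Y{\left(d,A \right)} = - \frac{3}{10}$ ($Y{\left(d,A \right)} = \frac{1}{- \frac{10}{3}} = - \frac{3}{10}$)
$N{\left(k,g \right)} = - \frac{33}{10} + g + k$ ($N{\left(k,g \right)} = -3 - \left(\frac{3}{10} - g - k\right) = -3 + \left(- \frac{3}{10} + g + k\right) = - \frac{33}{10} + g + k$)
$-439383 - N{\left(9 \cdot 9 - 3,0 \left(-27\right) \right)} = -439383 - \left(- \frac{33}{10} + 0 \left(-27\right) + \left(9 \cdot 9 - 3\right)\right) = -439383 - \left(- \frac{33}{10} + 0 + \left(81 - 3\right)\right) = -439383 - \left(- \frac{33}{10} + 0 + 78\right) = -439383 - \frac{747}{10} = - \frac{4394577}{10}$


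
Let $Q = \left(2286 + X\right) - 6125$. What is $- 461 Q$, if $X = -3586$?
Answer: $3422925$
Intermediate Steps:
$Q = -7425$ ($Q = \left(2286 - 3586\right) - 6125 = -1300 - 6125 = -7425$)
$- 461 Q = \left(-461\right) \left(-7425\right) = 3422925$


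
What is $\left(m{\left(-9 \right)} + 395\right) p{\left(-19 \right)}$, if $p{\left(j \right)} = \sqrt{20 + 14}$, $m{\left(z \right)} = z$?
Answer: $386 \sqrt{34} \approx 2250.7$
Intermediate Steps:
$p{\left(j \right)} = \sqrt{34}$
$\left(m{\left(-9 \right)} + 395\right) p{\left(-19 \right)} = \left(-9 + 395\right) \sqrt{34} = 386 \sqrt{34}$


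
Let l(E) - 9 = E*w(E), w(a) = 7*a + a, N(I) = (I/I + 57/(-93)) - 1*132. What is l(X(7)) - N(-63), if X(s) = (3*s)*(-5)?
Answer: 2738559/31 ≈ 88341.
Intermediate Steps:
N(I) = -4080/31 (N(I) = (1 + 57*(-1/93)) - 132 = (1 - 19/31) - 132 = 12/31 - 132 = -4080/31)
w(a) = 8*a
X(s) = -15*s
l(E) = 9 + 8*E**2 (l(E) = 9 + E*(8*E) = 9 + 8*E**2)
l(X(7)) - N(-63) = (9 + 8*(-15*7)**2) - 1*(-4080/31) = (9 + 8*(-105)**2) + 4080/31 = (9 + 8*11025) + 4080/31 = (9 + 88200) + 4080/31 = 88209 + 4080/31 = 2738559/31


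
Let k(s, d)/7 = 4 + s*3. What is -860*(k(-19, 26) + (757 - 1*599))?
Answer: 183180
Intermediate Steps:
k(s, d) = 28 + 21*s (k(s, d) = 7*(4 + s*3) = 7*(4 + 3*s) = 28 + 21*s)
-860*(k(-19, 26) + (757 - 1*599)) = -860*((28 + 21*(-19)) + (757 - 1*599)) = -860*((28 - 399) + (757 - 599)) = -860*(-371 + 158) = -860*(-213) = 183180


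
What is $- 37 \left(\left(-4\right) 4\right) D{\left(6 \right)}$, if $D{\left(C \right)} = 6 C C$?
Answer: $127872$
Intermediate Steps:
$D{\left(C \right)} = 6 C^{2}$
$- 37 \left(\left(-4\right) 4\right) D{\left(6 \right)} = - 37 \left(\left(-4\right) 4\right) 6 \cdot 6^{2} = \left(-37\right) \left(-16\right) 6 \cdot 36 = 592 \cdot 216 = 127872$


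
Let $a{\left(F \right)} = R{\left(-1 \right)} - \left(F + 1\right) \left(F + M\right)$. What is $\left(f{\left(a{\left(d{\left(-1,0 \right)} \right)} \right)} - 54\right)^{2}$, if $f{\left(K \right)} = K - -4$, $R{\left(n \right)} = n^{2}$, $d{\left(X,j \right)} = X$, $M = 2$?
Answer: $2401$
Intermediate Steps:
$a{\left(F \right)} = 1 - \left(1 + F\right) \left(2 + F\right)$ ($a{\left(F \right)} = \left(-1\right)^{2} - \left(F + 1\right) \left(F + 2\right) = 1 - \left(1 + F\right) \left(2 + F\right)$)
$f{\left(K \right)} = 4 + K$ ($f{\left(K \right)} = K + 4 = 4 + K$)
$\left(f{\left(a{\left(d{\left(-1,0 \right)} \right)} \right)} - 54\right)^{2} = \left(\left(4 - -1\right) - 54\right)^{2} = \left(\left(4 + 1\right) - 54\right)^{2} = \left(5 - 54\right)^{2} = \left(-49\right)^{2} = 2401$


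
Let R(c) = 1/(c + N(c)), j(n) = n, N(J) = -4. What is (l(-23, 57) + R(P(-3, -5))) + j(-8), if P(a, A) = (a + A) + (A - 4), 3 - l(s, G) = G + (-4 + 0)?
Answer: -1219/21 ≈ -58.048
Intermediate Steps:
l(s, G) = 7 - G (l(s, G) = 3 - (G + (-4 + 0)) = 3 - (G - 4) = 3 - (-4 + G) = 3 + (4 - G) = 7 - G)
P(a, A) = -4 + a + 2*A (P(a, A) = (A + a) + (-4 + A) = -4 + a + 2*A)
R(c) = 1/(-4 + c) (R(c) = 1/(c - 4) = 1/(-4 + c))
(l(-23, 57) + R(P(-3, -5))) + j(-8) = ((7 - 1*57) + 1/(-4 + (-4 - 3 + 2*(-5)))) - 8 = ((7 - 57) + 1/(-4 + (-4 - 3 - 10))) - 8 = (-50 + 1/(-4 - 17)) - 8 = (-50 + 1/(-21)) - 8 = (-50 - 1/21) - 8 = -1051/21 - 8 = -1219/21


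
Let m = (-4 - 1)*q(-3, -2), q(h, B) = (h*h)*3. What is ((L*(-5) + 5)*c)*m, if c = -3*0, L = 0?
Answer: 0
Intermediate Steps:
c = 0
q(h, B) = 3*h² (q(h, B) = h²*3 = 3*h²)
m = -135 (m = (-4 - 1)*(3*(-3)²) = -15*9 = -5*27 = -135)
((L*(-5) + 5)*c)*m = ((0*(-5) + 5)*0)*(-135) = ((0 + 5)*0)*(-135) = (5*0)*(-135) = 0*(-135) = 0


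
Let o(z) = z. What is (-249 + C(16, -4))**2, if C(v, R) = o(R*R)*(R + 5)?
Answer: 54289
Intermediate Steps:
C(v, R) = R**2*(5 + R) (C(v, R) = (R*R)*(R + 5) = R**2*(5 + R))
(-249 + C(16, -4))**2 = (-249 + (-4)**2*(5 - 4))**2 = (-249 + 16*1)**2 = (-249 + 16)**2 = (-233)**2 = 54289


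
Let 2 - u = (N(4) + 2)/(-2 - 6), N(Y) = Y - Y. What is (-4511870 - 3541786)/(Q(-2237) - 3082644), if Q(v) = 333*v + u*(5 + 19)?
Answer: 2684552/1275837 ≈ 2.1041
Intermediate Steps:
N(Y) = 0
u = 9/4 (u = 2 - (0 + 2)/(-2 - 6) = 2 - 2/(-8) = 2 - 2*(-1)/8 = 2 - 1*(-1/4) = 2 + 1/4 = 9/4 ≈ 2.2500)
Q(v) = 54 + 333*v (Q(v) = 333*v + 9*(5 + 19)/4 = 333*v + (9/4)*24 = 333*v + 54 = 54 + 333*v)
(-4511870 - 3541786)/(Q(-2237) - 3082644) = (-4511870 - 3541786)/((54 + 333*(-2237)) - 3082644) = -8053656/((54 - 744921) - 3082644) = -8053656/(-744867 - 3082644) = -8053656/(-3827511) = -8053656*(-1/3827511) = 2684552/1275837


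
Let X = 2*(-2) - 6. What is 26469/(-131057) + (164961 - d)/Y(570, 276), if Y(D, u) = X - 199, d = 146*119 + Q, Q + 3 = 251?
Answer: -19315339344/27390913 ≈ -705.17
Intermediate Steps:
Q = 248 (Q = -3 + 251 = 248)
d = 17622 (d = 146*119 + 248 = 17374 + 248 = 17622)
X = -10 (X = -4 - 6 = -10)
Y(D, u) = -209 (Y(D, u) = -10 - 199 = -209)
26469/(-131057) + (164961 - d)/Y(570, 276) = 26469/(-131057) + (164961 - 1*17622)/(-209) = 26469*(-1/131057) + (164961 - 17622)*(-1/209) = -26469/131057 + 147339*(-1/209) = -26469/131057 - 147339/209 = -19315339344/27390913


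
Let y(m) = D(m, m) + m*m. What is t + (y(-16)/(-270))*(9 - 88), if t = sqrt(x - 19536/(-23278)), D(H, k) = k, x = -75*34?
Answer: 632/9 + I*sqrt(345325428798)/11639 ≈ 70.222 + 50.489*I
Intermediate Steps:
x = -2550
y(m) = m + m**2 (y(m) = m + m*m = m + m**2)
t = I*sqrt(345325428798)/11639 (t = sqrt(-2550 - 19536/(-23278)) = sqrt(-2550 - 19536*(-1/23278)) = sqrt(-2550 + 9768/11639) = sqrt(-29669682/11639) = I*sqrt(345325428798)/11639 ≈ 50.489*I)
t + (y(-16)/(-270))*(9 - 88) = I*sqrt(345325428798)/11639 + (-16*(1 - 16)/(-270))*(9 - 88) = I*sqrt(345325428798)/11639 + (-16*(-15)*(-1/270))*(-79) = I*sqrt(345325428798)/11639 + (240*(-1/270))*(-79) = I*sqrt(345325428798)/11639 - 8/9*(-79) = I*sqrt(345325428798)/11639 + 632/9 = 632/9 + I*sqrt(345325428798)/11639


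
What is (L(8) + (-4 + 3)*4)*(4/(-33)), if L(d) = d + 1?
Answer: -20/33 ≈ -0.60606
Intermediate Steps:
L(d) = 1 + d
(L(8) + (-4 + 3)*4)*(4/(-33)) = ((1 + 8) + (-4 + 3)*4)*(4/(-33)) = (9 - 1*4)*(4*(-1/33)) = (9 - 4)*(-4/33) = 5*(-4/33) = -20/33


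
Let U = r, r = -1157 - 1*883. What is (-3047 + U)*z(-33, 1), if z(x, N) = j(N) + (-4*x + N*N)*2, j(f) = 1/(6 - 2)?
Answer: -5417655/4 ≈ -1.3544e+6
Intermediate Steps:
r = -2040 (r = -1157 - 883 = -2040)
U = -2040
j(f) = ¼ (j(f) = 1/4 = ¼)
z(x, N) = ¼ - 8*x + 2*N² (z(x, N) = ¼ + (-4*x + N*N)*2 = ¼ + (-4*x + N²)*2 = ¼ + (N² - 4*x)*2 = ¼ + (-8*x + 2*N²) = ¼ - 8*x + 2*N²)
(-3047 + U)*z(-33, 1) = (-3047 - 2040)*(¼ - 8*(-33) + 2*1²) = -5087*(¼ + 264 + 2*1) = -5087*(¼ + 264 + 2) = -5087*1065/4 = -5417655/4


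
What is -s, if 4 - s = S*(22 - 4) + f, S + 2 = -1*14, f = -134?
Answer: -426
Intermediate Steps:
S = -16 (S = -2 - 1*14 = -2 - 14 = -16)
s = 426 (s = 4 - (-16*(22 - 4) - 134) = 4 - (-16*18 - 134) = 4 - (-288 - 134) = 4 - 1*(-422) = 4 + 422 = 426)
-s = -1*426 = -426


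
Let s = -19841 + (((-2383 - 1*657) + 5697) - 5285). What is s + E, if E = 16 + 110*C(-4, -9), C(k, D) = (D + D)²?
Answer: 13187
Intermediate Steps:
C(k, D) = 4*D² (C(k, D) = (2*D)² = 4*D²)
s = -22469 (s = -19841 + (((-2383 - 657) + 5697) - 5285) = -19841 + ((-3040 + 5697) - 5285) = -19841 + (2657 - 5285) = -19841 - 2628 = -22469)
E = 35656 (E = 16 + 110*(4*(-9)²) = 16 + 110*(4*81) = 16 + 110*324 = 16 + 35640 = 35656)
s + E = -22469 + 35656 = 13187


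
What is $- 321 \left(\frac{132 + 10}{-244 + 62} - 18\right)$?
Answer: $\frac{548589}{91} \approx 6028.5$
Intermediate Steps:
$- 321 \left(\frac{132 + 10}{-244 + 62} - 18\right) = - 321 \left(\frac{142}{-182} - 18\right) = - 321 \left(142 \left(- \frac{1}{182}\right) - 18\right) = - 321 \left(- \frac{71}{91} - 18\right) = \left(-321\right) \left(- \frac{1709}{91}\right) = \frac{548589}{91}$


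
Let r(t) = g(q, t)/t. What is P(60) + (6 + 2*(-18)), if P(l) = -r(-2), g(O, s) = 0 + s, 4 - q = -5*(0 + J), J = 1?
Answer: -31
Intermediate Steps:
q = 9 (q = 4 - (-5)*(0 + 1) = 4 - (-5) = 4 - 1*(-5) = 4 + 5 = 9)
g(O, s) = s
r(t) = 1 (r(t) = t/t = 1)
P(l) = -1 (P(l) = -1*1 = -1)
P(60) + (6 + 2*(-18)) = -1 + (6 + 2*(-18)) = -1 + (6 - 36) = -1 - 30 = -31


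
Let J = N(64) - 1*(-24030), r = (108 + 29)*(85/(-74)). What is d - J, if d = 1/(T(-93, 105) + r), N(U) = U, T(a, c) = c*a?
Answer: -17691140044/734255 ≈ -24094.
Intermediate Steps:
T(a, c) = a*c
r = -11645/74 (r = 137*(85*(-1/74)) = 137*(-85/74) = -11645/74 ≈ -157.36)
d = -74/734255 (d = 1/(-93*105 - 11645/74) = 1/(-9765 - 11645/74) = 1/(-734255/74) = -74/734255 ≈ -0.00010078)
J = 24094 (J = 64 - 1*(-24030) = 64 + 24030 = 24094)
d - J = -74/734255 - 1*24094 = -74/734255 - 24094 = -17691140044/734255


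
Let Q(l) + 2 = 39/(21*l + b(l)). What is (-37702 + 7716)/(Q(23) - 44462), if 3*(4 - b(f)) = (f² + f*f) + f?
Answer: 11394680/16896203 ≈ 0.67439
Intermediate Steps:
b(f) = 4 - 2*f²/3 - f/3 (b(f) = 4 - ((f² + f*f) + f)/3 = 4 - ((f² + f²) + f)/3 = 4 - (2*f² + f)/3 = 4 - (f + 2*f²)/3 = 4 + (-2*f²/3 - f/3) = 4 - 2*f²/3 - f/3)
Q(l) = -2 + 39/(4 - 2*l²/3 + 62*l/3) (Q(l) = -2 + 39/(21*l + (4 - 2*l²/3 - l/3)) = -2 + 39/(4 - 2*l²/3 + 62*l/3))
(-37702 + 7716)/(Q(23) - 44462) = (-37702 + 7716)/((93 - 124*23 + 4*23²)/(2*(6 - 1*23² + 31*23)) - 44462) = -29986/((93 - 2852 + 4*529)/(2*(6 - 1*529 + 713)) - 44462) = -29986/((93 - 2852 + 2116)/(2*(6 - 529 + 713)) - 44462) = -29986/((½)*(-643)/190 - 44462) = -29986/((½)*(1/190)*(-643) - 44462) = -29986/(-643/380 - 44462) = -29986/(-16896203/380) = -29986*(-380/16896203) = 11394680/16896203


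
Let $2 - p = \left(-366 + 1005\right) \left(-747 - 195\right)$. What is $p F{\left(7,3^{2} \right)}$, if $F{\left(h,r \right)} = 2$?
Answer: $1203880$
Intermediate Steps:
$p = 601940$ ($p = 2 - \left(-366 + 1005\right) \left(-747 - 195\right) = 2 - 639 \left(-942\right) = 2 - -601938 = 2 + 601938 = 601940$)
$p F{\left(7,3^{2} \right)} = 601940 \cdot 2 = 1203880$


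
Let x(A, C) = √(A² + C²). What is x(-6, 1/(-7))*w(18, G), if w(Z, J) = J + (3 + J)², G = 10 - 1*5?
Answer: 69*√1765/7 ≈ 414.12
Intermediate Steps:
G = 5 (G = 10 - 5 = 5)
x(-6, 1/(-7))*w(18, G) = √((-6)² + (1/(-7))²)*(5 + (3 + 5)²) = √(36 + (1*(-⅐))²)*(5 + 8²) = √(36 + (-⅐)²)*(5 + 64) = √(36 + 1/49)*69 = √(1765/49)*69 = (√1765/7)*69 = 69*√1765/7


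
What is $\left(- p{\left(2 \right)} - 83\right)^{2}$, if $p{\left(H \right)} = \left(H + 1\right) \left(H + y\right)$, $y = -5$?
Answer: $5476$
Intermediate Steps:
$p{\left(H \right)} = \left(1 + H\right) \left(-5 + H\right)$ ($p{\left(H \right)} = \left(H + 1\right) \left(H - 5\right) = \left(1 + H\right) \left(-5 + H\right)$)
$\left(- p{\left(2 \right)} - 83\right)^{2} = \left(- (-5 + 2^{2} - 8) - 83\right)^{2} = \left(- (-5 + 4 - 8) - 83\right)^{2} = \left(\left(-1\right) \left(-9\right) - 83\right)^{2} = \left(9 - 83\right)^{2} = \left(-74\right)^{2} = 5476$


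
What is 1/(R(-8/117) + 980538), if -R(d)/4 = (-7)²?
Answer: 1/980342 ≈ 1.0201e-6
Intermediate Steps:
R(d) = -196 (R(d) = -4*(-7)² = -4*49 = -196)
1/(R(-8/117) + 980538) = 1/(-196 + 980538) = 1/980342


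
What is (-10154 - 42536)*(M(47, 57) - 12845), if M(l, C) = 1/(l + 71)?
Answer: 39931353605/59 ≈ 6.7680e+8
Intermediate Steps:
M(l, C) = 1/(71 + l)
(-10154 - 42536)*(M(47, 57) - 12845) = (-10154 - 42536)*(1/(71 + 47) - 12845) = -52690*(1/118 - 12845) = -52690*(-1515709/118) = 39931353605/59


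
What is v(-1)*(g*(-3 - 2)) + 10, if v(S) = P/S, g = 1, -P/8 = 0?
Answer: 10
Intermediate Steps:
P = 0 (P = -8*0 = 0)
v(S) = 0 (v(S) = 0/S = 0)
v(-1)*(g*(-3 - 2)) + 10 = 0*(1*(-3 - 2)) + 10 = 0*(1*(-5)) + 10 = 0*(-5) + 10 = 0 + 10 = 10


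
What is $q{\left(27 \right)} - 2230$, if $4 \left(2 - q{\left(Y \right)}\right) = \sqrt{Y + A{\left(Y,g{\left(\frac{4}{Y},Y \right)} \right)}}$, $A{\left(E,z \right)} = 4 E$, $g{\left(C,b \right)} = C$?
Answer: $-2228 - \frac{3 \sqrt{15}}{4} \approx -2230.9$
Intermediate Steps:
$q{\left(Y \right)} = 2 - \frac{\sqrt{5} \sqrt{Y}}{4}$ ($q{\left(Y \right)} = 2 - \frac{\sqrt{Y + 4 Y}}{4} = 2 - \frac{\sqrt{5 Y}}{4} = 2 - \frac{\sqrt{5} \sqrt{Y}}{4}$)
$q{\left(27 \right)} - 2230 = \left(2 - \frac{\sqrt{5} \sqrt{27}}{4}\right) - 2230 = \left(2 - \frac{\sqrt{5} \cdot 3 \sqrt{3}}{4}\right) - 2230 = \left(2 - \frac{3 \sqrt{15}}{4}\right) - 2230 = -2228 - \frac{3 \sqrt{15}}{4}$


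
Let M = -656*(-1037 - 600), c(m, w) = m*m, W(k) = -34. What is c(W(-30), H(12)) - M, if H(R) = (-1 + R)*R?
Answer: -1072716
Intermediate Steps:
H(R) = R*(-1 + R)
c(m, w) = m²
M = 1073872 (M = -656*(-1637) = 1073872)
c(W(-30), H(12)) - M = (-34)² - 1*1073872 = 1156 - 1073872 = -1072716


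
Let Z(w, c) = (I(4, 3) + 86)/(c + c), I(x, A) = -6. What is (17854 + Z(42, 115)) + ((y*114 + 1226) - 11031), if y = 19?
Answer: 234953/23 ≈ 10215.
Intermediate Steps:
Z(w, c) = 40/c (Z(w, c) = (-6 + 86)/(c + c) = 80/((2*c)) = 80*(1/(2*c)) = 40/c)
(17854 + Z(42, 115)) + ((y*114 + 1226) - 11031) = (17854 + 40/115) + ((19*114 + 1226) - 11031) = (17854 + 40*(1/115)) + ((2166 + 1226) - 11031) = (17854 + 8/23) + (3392 - 11031) = 410650/23 - 7639 = 234953/23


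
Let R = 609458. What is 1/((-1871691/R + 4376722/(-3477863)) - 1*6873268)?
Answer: -2119611428254/14568666579165627081 ≈ -1.4549e-7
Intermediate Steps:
1/((-1871691/R + 4376722/(-3477863)) - 1*6873268) = 1/((-1871691/609458 + 4376722/(-3477863)) - 1*6873268) = 1/((-1871691*1/609458 + 4376722*(-1/3477863)) - 6873268) = 1/((-1871691/609458 - 4376722/3477863) - 6873268) = 1/(-9176913113009/2119611428254 - 6873268) = 1/(-14568666579165627081/2119611428254) = -2119611428254/14568666579165627081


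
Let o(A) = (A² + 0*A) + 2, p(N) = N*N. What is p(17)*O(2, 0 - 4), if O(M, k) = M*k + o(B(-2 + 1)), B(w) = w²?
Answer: -1445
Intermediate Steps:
p(N) = N²
o(A) = 2 + A² (o(A) = (A² + 0) + 2 = A² + 2 = 2 + A²)
O(M, k) = 3 + M*k (O(M, k) = M*k + (2 + ((-2 + 1)²)²) = M*k + (2 + ((-1)²)²) = M*k + (2 + 1²) = M*k + (2 + 1) = M*k + 3 = 3 + M*k)
p(17)*O(2, 0 - 4) = 17²*(3 + 2*(0 - 4)) = 289*(3 + 2*(-4)) = 289*(3 - 8) = 289*(-5) = -1445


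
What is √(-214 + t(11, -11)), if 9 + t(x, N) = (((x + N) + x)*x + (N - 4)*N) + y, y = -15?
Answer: 4*√3 ≈ 6.9282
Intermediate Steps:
t(x, N) = -24 + N*(-4 + N) + x*(N + 2*x) (t(x, N) = -9 + ((((x + N) + x)*x + (N - 4)*N) - 15) = -9 + ((((N + x) + x)*x + (-4 + N)*N) - 15) = -9 + (((N + 2*x)*x + N*(-4 + N)) - 15) = -9 + ((x*(N + 2*x) + N*(-4 + N)) - 15) = -9 + ((N*(-4 + N) + x*(N + 2*x)) - 15) = -9 + (-15 + N*(-4 + N) + x*(N + 2*x)) = -24 + N*(-4 + N) + x*(N + 2*x))
√(-214 + t(11, -11)) = √(-214 + (-24 + (-11)² - 4*(-11) + 2*11² - 11*11)) = √(-214 + (-24 + 121 + 44 + 2*121 - 121)) = √(-214 + (-24 + 121 + 44 + 242 - 121)) = √(-214 + 262) = √48 = 4*√3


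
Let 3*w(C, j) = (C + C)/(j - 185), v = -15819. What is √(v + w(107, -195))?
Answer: I*√5139654090/570 ≈ 125.77*I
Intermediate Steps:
w(C, j) = 2*C/(3*(-185 + j)) (w(C, j) = ((C + C)/(j - 185))/3 = ((2*C)/(-185 + j))/3 = (2*C/(-185 + j))/3 = 2*C/(3*(-185 + j)))
√(v + w(107, -195)) = √(-15819 + (⅔)*107/(-185 - 195)) = √(-15819 + (⅔)*107/(-380)) = √(-15819 + (⅔)*107*(-1/380)) = √(-15819 - 107/570) = √(-9016937/570) = I*√5139654090/570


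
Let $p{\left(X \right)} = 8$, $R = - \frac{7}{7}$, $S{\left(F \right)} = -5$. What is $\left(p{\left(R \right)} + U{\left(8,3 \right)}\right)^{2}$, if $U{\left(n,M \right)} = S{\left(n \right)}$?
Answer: $9$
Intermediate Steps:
$U{\left(n,M \right)} = -5$
$R = -1$ ($R = \left(-7\right) \frac{1}{7} = -1$)
$\left(p{\left(R \right)} + U{\left(8,3 \right)}\right)^{2} = \left(8 - 5\right)^{2} = 3^{2} = 9$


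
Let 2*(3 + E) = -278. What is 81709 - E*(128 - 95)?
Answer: 86395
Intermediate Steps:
E = -142 (E = -3 + (1/2)*(-278) = -3 - 139 = -142)
81709 - E*(128 - 95) = 81709 - (-142)*(128 - 95) = 81709 - (-142)*33 = 81709 - 1*(-4686) = 81709 + 4686 = 86395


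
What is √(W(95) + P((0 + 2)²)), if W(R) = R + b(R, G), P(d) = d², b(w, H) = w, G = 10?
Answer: √206 ≈ 14.353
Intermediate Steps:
W(R) = 2*R (W(R) = R + R = 2*R)
√(W(95) + P((0 + 2)²)) = √(2*95 + ((0 + 2)²)²) = √(190 + (2²)²) = √(190 + 4²) = √(190 + 16) = √206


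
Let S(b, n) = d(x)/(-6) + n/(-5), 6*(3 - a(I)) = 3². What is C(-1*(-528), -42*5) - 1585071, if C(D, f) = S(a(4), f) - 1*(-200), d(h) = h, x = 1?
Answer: -9508975/6 ≈ -1.5848e+6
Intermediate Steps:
a(I) = 3/2 (a(I) = 3 - ⅙*3² = 3 - ⅙*9 = 3 - 3/2 = 3/2)
S(b, n) = -⅙ - n/5 (S(b, n) = 1/(-6) + n/(-5) = 1*(-⅙) + n*(-⅕) = -⅙ - n/5)
C(D, f) = 1199/6 - f/5 (C(D, f) = (-⅙ - f/5) - 1*(-200) = (-⅙ - f/5) + 200 = 1199/6 - f/5)
C(-1*(-528), -42*5) - 1585071 = (1199/6 - (-42)*5/5) - 1585071 = (1199/6 - ⅕*(-210)) - 1585071 = (1199/6 + 42) - 1585071 = 1451/6 - 1585071 = -9508975/6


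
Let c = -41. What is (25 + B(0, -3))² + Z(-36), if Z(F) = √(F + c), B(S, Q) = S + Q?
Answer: 484 + I*√77 ≈ 484.0 + 8.775*I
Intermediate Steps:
B(S, Q) = Q + S
Z(F) = √(-41 + F) (Z(F) = √(F - 41) = √(-41 + F))
(25 + B(0, -3))² + Z(-36) = (25 + (-3 + 0))² + √(-41 - 36) = (25 - 3)² + √(-77) = 22² + I*√77 = 484 + I*√77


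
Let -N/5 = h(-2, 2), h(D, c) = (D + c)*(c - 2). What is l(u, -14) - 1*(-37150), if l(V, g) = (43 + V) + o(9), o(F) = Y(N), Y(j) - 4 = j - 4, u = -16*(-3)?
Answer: 37241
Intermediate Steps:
h(D, c) = (-2 + c)*(D + c) (h(D, c) = (D + c)*(-2 + c) = (-2 + c)*(D + c))
N = 0 (N = -5*(2**2 - 2*(-2) - 2*2 - 2*2) = -5*(4 + 4 - 4 - 4) = -5*0 = 0)
u = 48
Y(j) = j (Y(j) = 4 + (j - 4) = 4 + (-4 + j) = j)
o(F) = 0
l(V, g) = 43 + V (l(V, g) = (43 + V) + 0 = 43 + V)
l(u, -14) - 1*(-37150) = (43 + 48) - 1*(-37150) = 91 + 37150 = 37241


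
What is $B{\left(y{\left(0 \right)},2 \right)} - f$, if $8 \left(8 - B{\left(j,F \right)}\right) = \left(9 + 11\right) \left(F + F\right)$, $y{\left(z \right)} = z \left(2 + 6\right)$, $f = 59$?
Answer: $-61$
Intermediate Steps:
$y{\left(z \right)} = 8 z$ ($y{\left(z \right)} = z 8 = 8 z$)
$B{\left(j,F \right)} = 8 - 5 F$ ($B{\left(j,F \right)} = 8 - \frac{\left(9 + 11\right) \left(F + F\right)}{8} = 8 - \frac{20 \cdot 2 F}{8} = 8 - \frac{40 F}{8} = 8 - 5 F$)
$B{\left(y{\left(0 \right)},2 \right)} - f = \left(8 - 10\right) - 59 = -2 - 59 = -61$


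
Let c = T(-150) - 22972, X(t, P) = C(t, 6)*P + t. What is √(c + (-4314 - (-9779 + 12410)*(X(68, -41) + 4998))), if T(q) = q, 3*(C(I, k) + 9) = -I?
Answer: I*√16771997 ≈ 4095.4*I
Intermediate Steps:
C(I, k) = -9 - I/3 (C(I, k) = -9 + (-I)/3 = -9 - I/3)
X(t, P) = t + P*(-9 - t/3) (X(t, P) = (-9 - t/3)*P + t = P*(-9 - t/3) + t = t + P*(-9 - t/3))
c = -23122 (c = -150 - 22972 = -23122)
√(c + (-4314 - (-9779 + 12410)*(X(68, -41) + 4998))) = √(-23122 + (-4314 - (-9779 + 12410)*((68 - ⅓*(-41)*(27 + 68)) + 4998))) = √(-23122 + (-4314 - 2631*((68 - ⅓*(-41)*95) + 4998))) = √(-23122 + (-4314 - 2631*((68 + 3895/3) + 4998))) = √(-23122 + (-4314 - 2631*(4099/3 + 4998))) = √(-23122 + (-4314 - 2631*19093/3)) = √(-23122 + (-4314 - 1*16744561)) = √(-23122 + (-4314 - 16744561)) = √(-23122 - 16748875) = √(-16771997) = I*√16771997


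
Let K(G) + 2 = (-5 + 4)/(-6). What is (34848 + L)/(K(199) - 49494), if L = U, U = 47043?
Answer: -491346/296975 ≈ -1.6545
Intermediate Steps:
K(G) = -11/6 (K(G) = -2 + (-5 + 4)/(-6) = -2 - ⅙*(-1) = -2 + ⅙ = -11/6)
L = 47043
(34848 + L)/(K(199) - 49494) = (34848 + 47043)/(-11/6 - 49494) = 81891/(-296975/6) = 81891*(-6/296975) = -491346/296975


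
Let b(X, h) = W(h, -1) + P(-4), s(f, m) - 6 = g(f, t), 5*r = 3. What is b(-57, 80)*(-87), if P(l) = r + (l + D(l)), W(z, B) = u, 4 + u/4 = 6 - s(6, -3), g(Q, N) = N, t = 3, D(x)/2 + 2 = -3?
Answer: 18009/5 ≈ 3601.8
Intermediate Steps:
r = ⅗ (r = (⅕)*3 = ⅗ ≈ 0.60000)
D(x) = -10 (D(x) = -4 + 2*(-3) = -4 - 6 = -10)
s(f, m) = 9 (s(f, m) = 6 + 3 = 9)
u = -28 (u = -16 + 4*(6 - 1*9) = -16 + 4*(6 - 9) = -16 + 4*(-3) = -16 - 12 = -28)
W(z, B) = -28
P(l) = -47/5 + l (P(l) = ⅗ + (l - 10) = ⅗ + (-10 + l) = -47/5 + l)
b(X, h) = -207/5 (b(X, h) = -28 + (-47/5 - 4) = -28 - 67/5 = -207/5)
b(-57, 80)*(-87) = -207/5*(-87) = 18009/5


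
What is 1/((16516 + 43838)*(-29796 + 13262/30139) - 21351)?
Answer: -30139/54199041385017 ≈ -5.5608e-10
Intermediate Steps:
1/((16516 + 43838)*(-29796 + 13262/30139) - 21351) = 1/(60354*(-29796 + 13262*(1/30139)) - 21351) = 1/(60354*(-29796 + 13262/30139) - 21351) = 1/(60354*(-898008382/30139) - 21351) = 1/(-54198397887228/30139 - 21351) = 1/(-54199041385017/30139) = -30139/54199041385017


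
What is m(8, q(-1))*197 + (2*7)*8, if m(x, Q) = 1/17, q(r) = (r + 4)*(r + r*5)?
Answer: 2101/17 ≈ 123.59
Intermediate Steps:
q(r) = 6*r*(4 + r) (q(r) = (4 + r)*(r + 5*r) = (4 + r)*(6*r) = 6*r*(4 + r))
m(x, Q) = 1/17
m(8, q(-1))*197 + (2*7)*8 = (1/17)*197 + (2*7)*8 = 197/17 + 14*8 = 197/17 + 112 = 2101/17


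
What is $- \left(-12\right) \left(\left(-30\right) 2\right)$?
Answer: $-720$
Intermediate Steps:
$- \left(-12\right) \left(\left(-30\right) 2\right) = - \left(-12\right) \left(-60\right) = \left(-1\right) 720 = -720$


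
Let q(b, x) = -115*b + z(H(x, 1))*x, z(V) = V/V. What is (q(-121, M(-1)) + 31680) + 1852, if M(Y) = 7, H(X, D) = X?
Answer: 47454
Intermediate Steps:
z(V) = 1
q(b, x) = x - 115*b (q(b, x) = -115*b + 1*x = -115*b + x = x - 115*b)
(q(-121, M(-1)) + 31680) + 1852 = ((7 - 115*(-121)) + 31680) + 1852 = ((7 + 13915) + 31680) + 1852 = (13922 + 31680) + 1852 = 45602 + 1852 = 47454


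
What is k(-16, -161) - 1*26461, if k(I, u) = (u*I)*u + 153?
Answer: -441044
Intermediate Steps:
k(I, u) = 153 + I*u² (k(I, u) = (I*u)*u + 153 = I*u² + 153 = 153 + I*u²)
k(-16, -161) - 1*26461 = (153 - 16*(-161)²) - 1*26461 = (153 - 16*25921) - 26461 = (153 - 414736) - 26461 = -414583 - 26461 = -441044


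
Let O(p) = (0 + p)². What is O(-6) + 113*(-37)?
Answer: -4145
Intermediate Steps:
O(p) = p²
O(-6) + 113*(-37) = (-6)² + 113*(-37) = 36 - 4181 = -4145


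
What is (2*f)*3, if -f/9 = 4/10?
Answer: -108/5 ≈ -21.600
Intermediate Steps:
f = -18/5 (f = -36/10 = -9*2/5 = -18/5 ≈ -3.6000)
(2*f)*3 = (2*(-18/5))*3 = -36/5*3 = -108/5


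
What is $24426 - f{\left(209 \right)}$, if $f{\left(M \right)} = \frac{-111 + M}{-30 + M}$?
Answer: $\frac{4372156}{179} \approx 24425.0$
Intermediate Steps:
$f{\left(M \right)} = \frac{-111 + M}{-30 + M}$
$24426 - f{\left(209 \right)} = 24426 - \frac{-111 + 209}{-30 + 209} = 24426 - \frac{1}{179} \cdot 98 = 24426 - \frac{98}{179} = \frac{4372156}{179}$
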